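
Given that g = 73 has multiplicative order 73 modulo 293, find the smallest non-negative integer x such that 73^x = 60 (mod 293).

53

Baby-step giant-step with m = ceil(sqrt(73)) = 9.
Baby table (73^j mod 293 for j=0..8):
  0:1  1:73  2:55  3:206  4:95  5:196  6:244  7:232
  8:235
Giant step factor: 73^(-9) ≡ 91 (mod 293).
Scan 60·91^i mod 293 for i = 0, 1, …:
  i=0: 60   i=1: 186   i=2: 225   i=3: 258
  i=4: 38   i=5: 235
Match at i=5, j=8: x = 5·9 + 8 = 53.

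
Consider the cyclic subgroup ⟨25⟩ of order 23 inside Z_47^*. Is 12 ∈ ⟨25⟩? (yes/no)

yes

⟨25⟩ has order 23; its elements mod 47 are {1, 2, 3, 4, 6, 7, 8, 9, 12, 14, 16, 17, 18, 21, 24, 25, 27, 28, 32, 34, 36, 37, 42}.
12 is in this set.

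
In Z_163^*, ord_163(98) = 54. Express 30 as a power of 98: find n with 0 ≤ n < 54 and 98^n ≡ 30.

Successive powers of 98 modulo 163:
  98^0=1  98^1=98  98^2=150  98^3=30
So 98^3 ≡ 30 (mod 163), giving n = 3.

3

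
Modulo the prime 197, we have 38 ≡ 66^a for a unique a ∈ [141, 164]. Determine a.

Compute 66^141 mod 197 = 38, then multiply by 66 repeatedly:
  66^141=38
Found 38 at exponent 141.

141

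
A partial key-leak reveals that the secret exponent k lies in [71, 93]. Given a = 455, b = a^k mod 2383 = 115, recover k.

93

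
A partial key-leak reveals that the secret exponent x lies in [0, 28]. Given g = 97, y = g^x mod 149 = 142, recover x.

12

Compute 97^0 mod 149 = 1, then multiply by 97 repeatedly:
  97^0=1  97^1=97  97^2=22  97^3=48  97^4=37
  97^5=13  97^6=69  97^7=137  97^8=28  97^9=34
  97^10=20  97^11=3  97^12=142
Found 142 at exponent 12.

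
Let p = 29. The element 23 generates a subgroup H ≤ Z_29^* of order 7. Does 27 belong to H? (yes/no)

no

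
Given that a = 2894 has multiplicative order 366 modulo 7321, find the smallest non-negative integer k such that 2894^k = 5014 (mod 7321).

333

Baby-step giant-step with m = ceil(sqrt(366)) = 20.
Baby table (2894^j mod 7321 for j=0..19):
  0:1  1:2894  2:12  3:5444  4:144  5:6760  6:1728  7:589
  8:6094  9:7068  10:7239  11:4285  12:6337  13:173  14:2834  15:2076
  16:4724  17:2949  18:5441  19:6104
Giant step factor: 2894^(-20) ≡ 3544 (mod 7321).
Scan 5014·3544^i mod 7321 for i = 0, 1, …:
  i=0: 5014   i=1: 1549   i=2: 6227   i=3: 2994
  i=4: 2607   i=5: 106   i=6: 2293   i=7: 82
  i=8: 5089   i=9: 3793     …   i=15: 6534
  i=16: 173
Match at i=16, j=13: k = 16·20 + 13 = 333.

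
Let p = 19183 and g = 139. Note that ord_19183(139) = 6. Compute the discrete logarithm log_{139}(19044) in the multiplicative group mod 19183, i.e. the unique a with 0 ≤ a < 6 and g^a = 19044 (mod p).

4

Successive powers of 139 modulo 19183:
  139^0=1  139^1=139  139^2=138  139^3=19182  139^4=19044
So 139^4 ≡ 19044 (mod 19183), giving a = 4.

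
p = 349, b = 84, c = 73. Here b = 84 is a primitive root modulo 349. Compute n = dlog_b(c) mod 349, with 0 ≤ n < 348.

Baby-step giant-step with m = ceil(sqrt(348)) = 19.
Baby table (84^j mod 349 for j=0..18):
  0:1  1:84  2:76  3:102  4:192  5:74  6:283  7:40
  8:219  9:248  10:241  11:2  12:168  13:152  14:204  15:35
  16:148  17:217  18:80
Giant step factor: 84^(-19) ≡ 200 (mod 349).
Scan 73·200^i mod 349 for i = 0, 1, …:
  i=0: 73   i=1: 291   i=2: 266   i=3: 152
Match at i=3, j=13: n = 3·19 + 13 = 70.

70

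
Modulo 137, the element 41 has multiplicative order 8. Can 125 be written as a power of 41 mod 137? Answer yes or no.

no

⟨41⟩ has order 8; its elements mod 137 are {1, 10, 37, 41, 96, 100, 127, 136}.
125 is not in this set.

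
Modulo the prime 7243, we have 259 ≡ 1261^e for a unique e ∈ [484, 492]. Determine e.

484

Compute 1261^484 mod 7243 = 259, then multiply by 1261 repeatedly:
  1261^484=259
Found 259 at exponent 484.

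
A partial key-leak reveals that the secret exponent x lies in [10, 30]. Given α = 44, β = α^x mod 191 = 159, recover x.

15

Compute 44^10 mod 191 = 30, then multiply by 44 repeatedly:
  44^10=30  44^11=174  44^12=16  44^13=131  44^14=34
  44^15=159
Found 159 at exponent 15.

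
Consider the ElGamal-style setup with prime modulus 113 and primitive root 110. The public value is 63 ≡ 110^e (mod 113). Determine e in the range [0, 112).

10

Successive powers of 110 modulo 113:
  110^0=1  110^1=110  110^2=9  110^3=86  110^4=81  110^5=96
  110^6=51  110^7=73  110^8=7  110^9=92  110^10=63
So 110^10 ≡ 63 (mod 113), giving e = 10.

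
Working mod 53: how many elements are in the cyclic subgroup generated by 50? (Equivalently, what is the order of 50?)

52

The order of 50 must divide p − 1 = 52 = 2^2 · 13.
Divisors: 1, 2, 4, 13, 26, 52.
Check each in increasing order: 50^1 ≡ 50;  50^2 ≡ 9;  50^4 ≡ 28;  50^13 ≡ 23;  50^26 ≡ 52;  50^52 ≡ 1.
Smallest exponent giving 1 is 52.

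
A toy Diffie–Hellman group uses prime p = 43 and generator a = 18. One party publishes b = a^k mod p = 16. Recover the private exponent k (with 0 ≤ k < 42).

Baby-step giant-step with m = ceil(sqrt(42)) = 7.
Baby table (18^j mod 43 for j=0..6):
  0:1  1:18  2:23  3:27  4:13  5:19  6:41
Giant step factor: 18^(-7) ≡ 37 (mod 43).
Scan 16·37^i mod 43 for i = 0, 1, …:
  i=0: 16   i=1: 33   i=2: 17   i=3: 27
Match at i=3, j=3: k = 3·7 + 3 = 24.

24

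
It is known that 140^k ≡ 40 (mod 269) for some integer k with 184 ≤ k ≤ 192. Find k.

Compute 140^184 mod 269 = 54, then multiply by 140 repeatedly:
  140^184=54  140^185=28  140^186=154  140^187=40
Found 40 at exponent 187.

187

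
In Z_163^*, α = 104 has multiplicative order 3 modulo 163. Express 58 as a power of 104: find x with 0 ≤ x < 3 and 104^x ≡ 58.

2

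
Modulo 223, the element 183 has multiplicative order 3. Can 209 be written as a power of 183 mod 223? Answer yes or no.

no

⟨183⟩ has order 3; its elements mod 223 are {1, 39, 183}.
209 is not in this set.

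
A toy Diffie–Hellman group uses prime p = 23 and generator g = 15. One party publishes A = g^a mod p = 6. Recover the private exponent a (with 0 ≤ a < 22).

14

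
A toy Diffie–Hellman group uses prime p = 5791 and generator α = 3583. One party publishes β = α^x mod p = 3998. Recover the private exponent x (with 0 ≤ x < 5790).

Baby-step giant-step with m = ceil(sqrt(5790)) = 77.
Baby table (3583^j mod 5791 for j=0..76):
  0:1  1:3583  2:5033  3:65  4:1255  5:2849  6:4225  7:501
  8:5664  9:2448  10:3610  11:3327  12:2763  13:3010  14:1988  15:74
  16:4547  17:1818  18:4810  19:214  20:2350  21:5727  22:2328  23:2184
  24:1631  25:754  26:2976  27:1777  28:2682  29:2337  30:5476  31:600
  32:1339  33:2689  34:4254  35:170  36:1055  37:4333  38:5259  39:4874
  40:3677  41:166  42:4096  43:1574  44:4999  45:5645  46:3863  47:639
  48:2092  49:2082  50:998  51:2787  52:2137  53:1169  54:1634  55:5712
  56:702  57:1972  58:656  59:5093  60:778  61:2103  62:958  63:4242
  64:3502  65:4360  66:3553  67:1781  68:5432  69:5096  70:5736  71:5620
  72:1153  73:2216  74:467  75:5453  76:5056
Giant step factor: 3583^(-77) ≡ 2850 (mod 5791).
Scan 3998·2850^i mod 5791 for i = 0, 1, …:
  i=0: 3998   i=1: 3403   i=2: 4416   i=3: 1757
  i=4: 4026   i=5: 2129   i=6: 4473   i=7: 2059
  i=8: 1867   i=9: 4812     …   i=69: 1798
  i=70: 5056
Match at i=70, j=76: x = 70·77 + 76 = 5466.

5466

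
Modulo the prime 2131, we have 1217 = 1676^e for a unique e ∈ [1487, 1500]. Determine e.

1495

Compute 1676^1487 mod 2131 = 540, then multiply by 1676 repeatedly:
  1676^1487=540  1676^1488=1496  1676^1489=1240  1676^1490=515  1676^1491=85
  1676^1492=1814  1676^1493=1458  1676^1494=1482  1676^1495=1217
Found 1217 at exponent 1495.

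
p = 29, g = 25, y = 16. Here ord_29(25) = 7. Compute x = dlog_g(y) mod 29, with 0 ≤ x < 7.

Successive powers of 25 modulo 29:
  25^0=1  25^1=25  25^2=16
So 25^2 ≡ 16 (mod 29), giving x = 2.

2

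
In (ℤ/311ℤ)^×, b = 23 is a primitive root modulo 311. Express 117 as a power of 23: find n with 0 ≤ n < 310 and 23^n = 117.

Baby-step giant-step with m = ceil(sqrt(310)) = 18.
Baby table (23^j mod 311 for j=0..17):
  0:1  1:23  2:218  3:38  4:252  5:198  6:200  7:246
  8:60  9:136  10:18  11:103  12:192  13:62  14:182  15:143
  16:179  17:74
Giant step factor: 23^(-18) ≡ 256 (mod 311).
Scan 117·256^i mod 311 for i = 0, 1, …:
  i=0: 117   i=1: 96   i=2: 7   i=3: 237
  i=4: 27   i=5: 70   i=6: 193   i=7: 270
  i=8: 78   i=9: 64   i=10: 212   i=11: 158
  i=12: 18
Match at i=12, j=10: n = 12·18 + 10 = 226.

226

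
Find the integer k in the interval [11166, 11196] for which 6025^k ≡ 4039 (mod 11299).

11192

Compute 6025^11166 mod 11299 = 5388, then multiply by 6025 repeatedly:
  6025^11166=5388  6025^11167=673  6025^11168=9783  6025^11169=6991  6025^11170=9402
  6025^11171=5163  6025^11172=928  6025^11173=9494  6025^11174=5812  6025^11175=1699
  6025^11176=10880  6025^11177=6501  6025^11178=6191  6025^11179=2776  6025^11180=2880
  6025^11181=8035  6025^11182=5959  6025^11183=6052  6025^11184=1427  6025^11185=10435
  6025^11186=3239  6025^11187=1602  6025^11188=2704  6025^11189=9741  6025^11190=2519
  6025^11191=2418  6025^11192=4039
Found 4039 at exponent 11192.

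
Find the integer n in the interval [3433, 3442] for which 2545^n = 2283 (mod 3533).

3439

Compute 2545^3433 mod 3533 = 2290, then multiply by 2545 repeatedly:
  2545^3433=2290  2545^3434=2133  2545^3435=1797  2545^3436=1663  2545^3437=3334
  2545^3438=2297  2545^3439=2283
Found 2283 at exponent 3439.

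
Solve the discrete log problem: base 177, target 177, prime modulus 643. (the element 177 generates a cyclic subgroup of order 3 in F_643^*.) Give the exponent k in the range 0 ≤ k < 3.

1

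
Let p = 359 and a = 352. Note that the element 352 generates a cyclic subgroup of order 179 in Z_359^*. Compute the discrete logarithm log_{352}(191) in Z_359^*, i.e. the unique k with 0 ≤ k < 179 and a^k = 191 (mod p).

Baby-step giant-step with m = ceil(sqrt(179)) = 14.
Baby table (352^j mod 359 for j=0..13):
  0:1  1:352  2:49  3:16  4:247  5:66  6:256  7:3
  8:338  9:147  10:48  11:23  12:198  13:50
Giant step factor: 352^(-14) ≡ 40 (mod 359).
Scan 191·40^i mod 359 for i = 0, 1, …:
  i=0: 191   i=1: 101   i=2: 91   i=3: 50
Match at i=3, j=13: k = 3·14 + 13 = 55.

55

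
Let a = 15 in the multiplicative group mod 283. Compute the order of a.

47

The order of 15 must divide p − 1 = 282 = 2 · 3 · 47.
Divisors: 1, 2, 3, 6, 47, 94, 141, 282.
Check each in increasing order: 15^1 ≡ 15;  15^2 ≡ 225;  15^3 ≡ 262;  15^6 ≡ 158;  15^47 ≡ 1.
Smallest exponent giving 1 is 47.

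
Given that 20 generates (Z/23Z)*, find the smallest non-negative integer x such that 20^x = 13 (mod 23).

Successive powers of 20 modulo 23:
  20^0=1  20^1=20  20^2=9  20^3=19  20^4=12  20^5=10
  20^6=16  20^7=21  20^8=6  20^9=5  20^10=8  20^11=22
  20^12=3  20^13=14  20^14=4  20^15=11  20^16=13
So 20^16 ≡ 13 (mod 23), giving x = 16.

16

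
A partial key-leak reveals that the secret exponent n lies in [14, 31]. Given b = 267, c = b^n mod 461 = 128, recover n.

31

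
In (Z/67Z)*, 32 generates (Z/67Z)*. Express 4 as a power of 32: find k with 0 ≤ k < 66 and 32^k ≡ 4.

40

Baby-step giant-step with m = ceil(sqrt(66)) = 9.
Baby table (32^j mod 67 for j=0..8):
  0:1  1:32  2:19  3:5  4:26  5:28  6:25  7:63
  8:6
Giant step factor: 32^(-9) ≡ 52 (mod 67).
Scan 4·52^i mod 67 for i = 0, 1, …:
  i=0: 4   i=1: 7   i=2: 29   i=3: 34
  i=4: 26
Match at i=4, j=4: k = 4·9 + 4 = 40.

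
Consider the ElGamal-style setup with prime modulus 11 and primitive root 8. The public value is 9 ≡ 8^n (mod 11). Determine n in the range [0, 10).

2

Successive powers of 8 modulo 11:
  8^0=1  8^1=8  8^2=9
So 8^2 ≡ 9 (mod 11), giving n = 2.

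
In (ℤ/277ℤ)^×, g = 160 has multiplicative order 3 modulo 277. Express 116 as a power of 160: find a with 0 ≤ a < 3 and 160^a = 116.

Successive powers of 160 modulo 277:
  160^0=1  160^1=160  160^2=116
So 160^2 ≡ 116 (mod 277), giving a = 2.

2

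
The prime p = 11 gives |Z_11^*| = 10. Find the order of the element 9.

The order of 9 must divide p − 1 = 10 = 2 · 5.
Divisors: 1, 2, 5, 10.
Check each in increasing order: 9^1 ≡ 9;  9^2 ≡ 4;  9^5 ≡ 1.
Smallest exponent giving 1 is 5.

5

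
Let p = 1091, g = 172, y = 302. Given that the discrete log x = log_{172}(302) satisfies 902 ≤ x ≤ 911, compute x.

908

Compute 172^902 mod 1091 = 618, then multiply by 172 repeatedly:
  172^902=618  172^903=469  172^904=1025  172^905=649  172^906=346
  172^907=598  172^908=302
Found 302 at exponent 908.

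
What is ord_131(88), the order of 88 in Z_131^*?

130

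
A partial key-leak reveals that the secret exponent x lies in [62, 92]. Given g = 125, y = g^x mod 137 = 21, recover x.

83

Compute 125^62 mod 137 = 135, then multiply by 125 repeatedly:
  125^62=135  125^63=24  125^64=123  125^65=31  125^66=39
  125^67=80  125^68=136  125^69=12  125^70=130  125^71=84
  125^72=88  125^73=40  125^74=68  125^75=6  125^76=65
  125^77=42  125^78=44  125^79=20  125^80=34  125^81=3
  125^82=101  125^83=21
Found 21 at exponent 83.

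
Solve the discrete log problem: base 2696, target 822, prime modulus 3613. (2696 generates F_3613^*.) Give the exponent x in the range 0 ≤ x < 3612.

Baby-step giant-step with m = ceil(sqrt(3612)) = 61.
Baby table (2696^j mod 3613 for j=0..60):
  0:1  1:2696  2:2673  3:2086  4:2028  5:1019  6:1344  7:3198
  8:1190  9:3509  10:1430  11:209  12:3449  13:2255  14:2414  15:1131
  16:3417  17:2695  18:3590  19:3026  20:3555  21:2604  22:325  23:1854
  24:1605  25:2319  26:1534  27:2392  28:3240  29:2419  30:159  31:2330
  32:2286  33:2891  34:895  35:3049  36:529  37:2662  38:1334  39:1529
  40:3364  41:714  42:2828  43:858  44:848  45:2792  46:1353  47:2171
  48:3569  49:605  50:1617  51:2154  52:1093  53:2133  54:2285  55:195
  56:1835  57:963  58:2114  59:1643  60:3603
Giant step factor: 2696^(-61) ≡ 3232 (mod 3613).
Scan 822·3232^i mod 3613 for i = 0, 1, …:
  i=0: 822   i=1: 1149   i=2: 3017   i=3: 3070
  i=4: 942   i=5: 2398   i=6: 451   i=7: 1593
  i=8: 51   i=9: 2247     …   i=51: 1635
  i=52: 2114
Match at i=52, j=58: x = 52·61 + 58 = 3230.

3230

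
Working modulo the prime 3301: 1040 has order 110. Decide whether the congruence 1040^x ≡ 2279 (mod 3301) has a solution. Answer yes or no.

no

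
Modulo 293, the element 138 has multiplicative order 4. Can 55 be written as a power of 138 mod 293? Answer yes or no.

⟨138⟩ has order 4; its elements mod 293 are {1, 138, 155, 292}.
55 is not in this set.

no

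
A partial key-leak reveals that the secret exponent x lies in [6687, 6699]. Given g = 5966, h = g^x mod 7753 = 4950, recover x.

Compute 5966^6687 mod 7753 = 6188, then multiply by 5966 repeatedly:
  5966^6687=6188  5966^6688=5575  5966^6689=80  5966^6690=4347  5966^6691=417
  5966^6692=6862  5966^6693=2852  5966^6694=4950
Found 4950 at exponent 6694.

6694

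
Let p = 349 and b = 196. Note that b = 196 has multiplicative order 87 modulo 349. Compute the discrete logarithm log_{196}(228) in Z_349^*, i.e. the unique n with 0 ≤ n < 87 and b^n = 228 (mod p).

63

Baby-step giant-step with m = ceil(sqrt(87)) = 10.
Baby table (196^j mod 349 for j=0..9):
  0:1  1:196  2:26  3:210  4:327  5:225  6:126  7:266
  8:135  9:285
Giant step factor: 196^(-10) ≡ 192 (mod 349).
Scan 228·192^i mod 349 for i = 0, 1, …:
  i=0: 228   i=1: 151   i=2: 25   i=3: 263
  i=4: 240   i=5: 12   i=6: 210
Match at i=6, j=3: n = 6·10 + 3 = 63.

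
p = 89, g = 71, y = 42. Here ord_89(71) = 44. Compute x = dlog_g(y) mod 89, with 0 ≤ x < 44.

Baby-step giant-step with m = ceil(sqrt(44)) = 7.
Baby table (71^j mod 89 for j=0..6):
  0:1  1:71  2:57  3:42  4:45  5:80  6:73
Giant step factor: 71^(-7) ≡ 17 (mod 89).
Scan 42·17^i mod 89 for i = 0, 1, …:
  i=0: 42
Match at i=0, j=3: x = 0·7 + 3 = 3.

3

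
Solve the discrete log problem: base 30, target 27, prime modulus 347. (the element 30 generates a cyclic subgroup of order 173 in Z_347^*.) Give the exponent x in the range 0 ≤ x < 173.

Baby-step giant-step with m = ceil(sqrt(173)) = 14.
Baby table (30^j mod 347 for j=0..13):
  0:1  1:30  2:206  3:281  4:102  5:284  6:192  7:208
  8:341  9:167  10:152  11:49  12:82  13:31
Giant step factor: 30^(-14) ≡ 25 (mod 347).
Scan 27·25^i mod 347 for i = 0, 1, …:
  i=0: 27   i=1: 328   i=2: 219   i=3: 270
  i=4: 157   i=5: 108   i=6: 271   i=7: 182
  i=8: 39   i=9: 281
Match at i=9, j=3: x = 9·14 + 3 = 129.

129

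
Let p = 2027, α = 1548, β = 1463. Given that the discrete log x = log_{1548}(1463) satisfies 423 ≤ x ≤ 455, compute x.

Compute 1548^423 mod 2027 = 207, then multiply by 1548 repeatedly:
  1548^423=207  1548^424=170  1548^425=1677  1548^426=1436  1548^427=1336
  1548^428=588  1548^429=101  1548^430=269  1548^431=877  1548^432=1533
  1548^433=1494  1548^434=1932  1548^435=911  1548^436=1463
Found 1463 at exponent 436.

436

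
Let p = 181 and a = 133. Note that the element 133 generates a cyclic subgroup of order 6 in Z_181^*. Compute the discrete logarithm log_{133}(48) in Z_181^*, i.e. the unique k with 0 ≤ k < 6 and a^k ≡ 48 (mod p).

4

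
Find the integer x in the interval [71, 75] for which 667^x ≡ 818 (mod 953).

74

Compute 667^71 mod 953 = 627, then multiply by 667 repeatedly:
  667^71=627  667^72=795  667^73=397  667^74=818
Found 818 at exponent 74.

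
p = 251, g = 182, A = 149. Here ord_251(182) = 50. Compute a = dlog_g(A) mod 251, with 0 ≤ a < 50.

30

Baby-step giant-step with m = ceil(sqrt(50)) = 8.
Baby table (182^j mod 251 for j=0..7):
  0:1  1:182  2:243  3:50  4:64  5:102  6:241  7:188
Giant step factor: 182^(-8) ≡ 91 (mod 251).
Scan 149·91^i mod 251 for i = 0, 1, …:
  i=0: 149   i=1: 5   i=2: 204   i=3: 241
Match at i=3, j=6: a = 3·8 + 6 = 30.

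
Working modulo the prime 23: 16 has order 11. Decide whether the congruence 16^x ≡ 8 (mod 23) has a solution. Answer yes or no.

yes

⟨16⟩ has order 11; its elements mod 23 are {1, 2, 3, 4, 6, 8, 9, 12, 13, 16, 18}.
8 is in this set.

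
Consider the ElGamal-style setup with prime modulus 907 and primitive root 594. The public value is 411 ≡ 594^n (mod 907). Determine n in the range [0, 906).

Baby-step giant-step with m = ceil(sqrt(906)) = 31.
Baby table (594^j mod 907 for j=0..30):
  0:1  1:594  2:13  3:466  4:169  5:616  6:383  7:752
  8:444  9:706  10:330  11:108  12:662  13:497  14:443  15:112
  16:317  17:549  18:493  19:788  20:60  21:267  22:780  23:750
  24:163  25:680  26:305  27:677  28:337  29:638  30:753
Giant step factor: 594^(-31) ≡ 817 (mod 907).
Scan 411·817^i mod 907 for i = 0, 1, …:
  i=0: 411   i=1: 197   i=2: 410   i=3: 287
  i=4: 473   i=5: 59   i=6: 132   i=7: 818
  i=8: 754   i=9: 165     …   i=16: 719
  i=17: 594
Match at i=17, j=1: n = 17·31 + 1 = 528.

528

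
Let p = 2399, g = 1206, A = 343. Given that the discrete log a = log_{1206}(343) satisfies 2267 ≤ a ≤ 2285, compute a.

2272

Compute 1206^2267 mod 2399 = 1197, then multiply by 1206 repeatedly:
  1206^2267=1197  1206^2268=1783  1206^2269=794  1206^2270=363  1206^2271=1160
  1206^2272=343
Found 343 at exponent 2272.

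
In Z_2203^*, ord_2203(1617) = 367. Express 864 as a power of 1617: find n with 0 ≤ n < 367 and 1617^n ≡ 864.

Baby-step giant-step with m = ceil(sqrt(367)) = 20.
Baby table (1617^j mod 2203 for j=0..19):
  0:1  1:1617  2:1931  3:776  4:1285  5:416  6:757  7:1404
  8:1178  9:1434  10:1222  11:2086  12:269  13:982  14:1734  15:1662
  16:1997  17:1754  18:957  19:963
Giant step factor: 1617^(-20) ≡ 107 (mod 2203).
Scan 864·107^i mod 2203 for i = 0, 1, …:
  i=0: 864   i=1: 2125   i=2: 466   i=3: 1396
  i=4: 1771   i=5: 39   i=6: 1970   i=7: 1505
  i=8: 216   i=9: 1082   i=10: 1218   i=11: 349
  i=12: 2095   i=13: 1662
Match at i=13, j=15: n = 13·20 + 15 = 275.

275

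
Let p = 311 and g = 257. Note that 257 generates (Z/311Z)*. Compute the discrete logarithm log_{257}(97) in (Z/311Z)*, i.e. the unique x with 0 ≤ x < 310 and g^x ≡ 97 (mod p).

49

Baby-step giant-step with m = ceil(sqrt(310)) = 18.
Baby table (257^j mod 311 for j=0..17):
  0:1  1:257  2:117  3:213  4:5  5:41  6:274  7:132
  8:25  9:205  10:126  11:38  12:125  13:92  14:8  15:190
  16:3  17:149
Giant step factor: 257^(-18) ≡ 70 (mod 311).
Scan 97·70^i mod 311 for i = 0, 1, …:
  i=0: 97   i=1: 259   i=2: 92
Match at i=2, j=13: x = 2·18 + 13 = 49.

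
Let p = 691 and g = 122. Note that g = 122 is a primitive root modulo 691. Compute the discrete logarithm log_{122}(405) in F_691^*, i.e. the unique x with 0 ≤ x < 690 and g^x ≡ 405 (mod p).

Baby-step giant-step with m = ceil(sqrt(690)) = 27.
Baby table (122^j mod 691 for j=0..26):
  0:1  1:122  2:373  3:591  4:238  5:14  6:326  7:385
  8:673  9:568  10:196  11:418  12:553  13:439  14:351  15:671
  16:324  17:141  18:618  19:77  20:411  21:390  22:592  23:360
  24:387  25:226  26:623
Giant step factor: 122^(-27) ≡ 518 (mod 691).
Scan 405·518^i mod 691 for i = 0, 1, …:
  i=0: 405   i=1: 417   i=2: 414   i=3: 242
  i=4: 285   i=5: 447   i=6: 61   i=7: 503
  i=8: 47   i=9: 161   i=10: 478   i=11: 226
Match at i=11, j=25: x = 11·27 + 25 = 322.

322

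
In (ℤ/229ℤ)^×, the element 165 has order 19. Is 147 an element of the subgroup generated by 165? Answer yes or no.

no

147 ∈ ⟨165⟩ iff 147^19 ≡ 1 (mod 229), since |⟨165⟩| = 19.
147^19 mod 229 = 135.
Since 135 ≠ 1, 147 does not lie in the subgroup.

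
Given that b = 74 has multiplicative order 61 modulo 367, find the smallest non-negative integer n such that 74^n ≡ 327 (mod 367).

56

Baby-step giant-step with m = ceil(sqrt(61)) = 8.
Baby table (74^j mod 367 for j=0..7):
  0:1  1:74  2:338  3:56  4:107  5:211  6:200  7:120
Giant step factor: 74^(-8) ≡ 209 (mod 367).
Scan 327·209^i mod 367 for i = 0, 1, …:
  i=0: 327   i=1: 81   i=2: 47   i=3: 281
  i=4: 9   i=5: 46   i=6: 72   i=7: 1
Match at i=7, j=0: n = 7·8 + 0 = 56.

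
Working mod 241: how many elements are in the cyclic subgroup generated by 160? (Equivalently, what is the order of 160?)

15

The order of 160 must divide p − 1 = 240 = 2^4 · 3 · 5.
Divisors: 1, 2, 3, 4, 5, 6, 8, 10, 12, 15, 16, 20, 24, 30, 40, 48, 60, 80, 120, 240.
Check each in increasing order: 160^1 ≡ 160;  160^2 ≡ 54;  160^3 ≡ 205;  160^4 ≡ 24;  160^5 ≡ 225;  160^6 ≡ 91;  160^8 ≡ 94;  160^10 ≡ 15;  160^12 ≡ 87;  160^15 ≡ 1.
Smallest exponent giving 1 is 15.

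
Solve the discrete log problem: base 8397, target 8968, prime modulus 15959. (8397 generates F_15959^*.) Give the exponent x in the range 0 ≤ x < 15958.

15705

Baby-step giant-step with m = ceil(sqrt(15958)) = 127.
Baby table (8397^j mod 15959 for j=0..126):
  0:1  1:8397  2:2747  3:5804  4:13361  5:547  6:12926  7:2463
  8:14906  9:15204  10:11947  11:685  12:6705  13:14492  14:1949  15:7778
  16:7638  17:13024  18:11460  19:12809  20:9472  21:12687  22:6414  23:12692
  24:522  25:10468  26:13583  27:13437  28:359  29:14231  30:12674  31:8966
  32:8899  33:4865  34:12324  35:6472  36:4989  37:258  38:11961  39:6530
  40:13245  41:15953  42:13454  43:15436  44:13053  45:15588  46:12677  47:2239
  48:1181  49:6318  50:4530  51:8113  52:11849  53:7647  54:8802  55:4265
  56:1209  57:2049  58:1651  59:11035  60:2941  61:7004  62:3673  63:9393
  64:3643  65:12827  66:1028  67:14256  68:15132  69:13805  70:10368  71:3751
  72:10040  73:10442  74:2728  75:5851  76:9045  77:1984  78:14411  79:8029
  80:8697  81:325  82:36  83:15030  84:3138  85:1477  86:2226  87:3733
  88:2525  89:8873  90:9969  91:4738  92:15158  93:8701  94:1995  95:11024
  96:6328  97:8705  98:3665  99:6053  100:13585  101:14272  102:5853  103:9880
  104:7478  105:10060  106:2833  107:9791  108:10218  109:4962  110:12924  111:1628
  112:9412  113:3596  114:1184  115:15550  116:12771  117:9566  118:4055  119:9288
  120:15662  121:11654  122:14009  123:15743  124:5574  125:13090  126:7097
Giant step factor: 8397^(-127) ≡ 1404 (mod 15959).
Scan 8968·1404^i mod 15959 for i = 0, 1, …:
  i=0: 8968   i=1: 15380   i=2: 993   i=3: 5739
  i=4: 14220   i=5: 171   i=6: 699   i=7: 7897
  i=8: 11842   i=9: 12849     …   i=122: 13165
  i=123: 3138
Match at i=123, j=84: x = 123·127 + 84 = 15705.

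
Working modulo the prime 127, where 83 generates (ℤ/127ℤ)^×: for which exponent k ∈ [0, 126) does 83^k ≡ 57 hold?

53

Baby-step giant-step with m = ceil(sqrt(126)) = 12.
Baby table (83^j mod 127 for j=0..11):
  0:1  1:83  2:31  3:33  4:72  5:7  6:73  7:90
  8:104  9:123  10:49  11:3
Giant step factor: 83^(-12) ≡ 76 (mod 127).
Scan 57·76^i mod 127 for i = 0, 1, …:
  i=0: 57   i=1: 14   i=2: 48   i=3: 92
  i=4: 7
Match at i=4, j=5: k = 4·12 + 5 = 53.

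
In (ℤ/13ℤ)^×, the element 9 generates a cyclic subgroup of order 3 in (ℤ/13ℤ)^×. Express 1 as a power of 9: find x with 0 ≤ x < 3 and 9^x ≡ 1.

Successive powers of 9 modulo 13:
  9^0=1
So 9^0 ≡ 1 (mod 13), giving x = 0.

0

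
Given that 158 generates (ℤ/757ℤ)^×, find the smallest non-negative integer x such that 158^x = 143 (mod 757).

Baby-step giant-step with m = ceil(sqrt(756)) = 28.
Baby table (158^j mod 757 for j=0..27):
  0:1  1:158  2:740  3:342  4:289  5:242  6:386  7:428
  8:251  9:294  10:275  11:301  12:624  13:182  14:747  15:691
  16:170  17:365  18:138  19:608  20:682  21:262  22:518  23:88
  24:278  25:18  26:573  27:451
Giant step factor: 158^(-28) ≡ 53 (mod 757).
Scan 143·53^i mod 757 for i = 0, 1, …:
  i=0: 143   i=1: 9   i=2: 477   i=3: 300
  i=4: 3   i=5: 159   i=6: 100   i=7: 1
Match at i=7, j=0: x = 7·28 + 0 = 196.

196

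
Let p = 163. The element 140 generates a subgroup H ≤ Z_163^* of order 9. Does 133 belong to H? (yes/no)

yes

133 ∈ ⟨140⟩ iff 133^9 ≡ 1 (mod 163), since |⟨140⟩| = 9.
133^9 mod 163 = 1.
Since 1 = 1, 133 lies in the subgroup.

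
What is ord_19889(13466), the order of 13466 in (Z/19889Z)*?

19888

The order of 13466 must divide p − 1 = 19888 = 2^4 · 11 · 113.
Divisors: 1, 2, 4, 8, 11, 16, 22, 44, 88, 113, 176, 226, 452, 904, 1243, 1808, 2486, 4972, 9944, 19888.
Check each in increasing order: 13466^1 ≡ 13466;  13466^2 ≡ 5143;  13466^4 ≡ 17968;  13466^8 ≡ 10776;  13466^11 ≡ 9289;  13466^16 ≡ 10194;  13466^22 ≡ 7039;  13466^44 ≡ 4022;  13466^88 ≡ 6727;  13466^113 ≡ 6101;  13466^176 ≡ 5054;  13466^226 ≡ 9882;  13466^452 ≡ 18823;  13466^904 ≡ 2683;  13466^1243 ≡ 18778;  13466^1808 ≡ 18560;  13466^2486 ≡ 1203;  13466^4972 ≡ 15201;  13466^9944 ≡ 19888;  13466^19888 ≡ 1.
Smallest exponent giving 1 is 19888.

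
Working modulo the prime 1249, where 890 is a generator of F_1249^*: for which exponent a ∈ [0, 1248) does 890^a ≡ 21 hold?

Baby-step giant-step with m = ceil(sqrt(1248)) = 36.
Baby table (890^j mod 1249 for j=0..35):
  0:1  1:890  2:234  3:926  4:1049  5:607  6:662  7:901
  8:32  9:1002  10:1243  11:905  12:1094  13:689  14:1200  15:105
  16:1024  17:839  18:1057  19:233  20:36  21:815  22:930  23:862
  24:294  25:619  26:101  27:1211  28:1152  29:1100  30:1033  31:106
  32:665  33:1073  34:734  35:33
Giant step factor: 890^(-36) ≡ 979 (mod 1249).
Scan 21·979^i mod 1249 for i = 0, 1, …:
  i=0: 21   i=1: 575   i=2: 875   i=3: 1060
  i=4: 1070   i=5: 868   i=6: 452   i=7: 362
  i=8: 931   i=9: 928     …   i=15: 228
  i=16: 890
Match at i=16, j=1: a = 16·36 + 1 = 577.

577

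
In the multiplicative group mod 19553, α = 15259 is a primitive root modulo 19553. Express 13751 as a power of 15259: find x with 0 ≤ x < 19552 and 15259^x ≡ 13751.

Baby-step giant-step with m = ceil(sqrt(19552)) = 140.
Baby table (15259^j mod 19553 for j=0..139):
  0:1  1:15259  2:19510  3:8665  4:1849  5:18465  6:18258  7:7678
  8:16579  9:2247  10:10564  11:1144  12:15020  13:9467  14:18942  15:3532
  16:6720  17:4548  18:4335  19:19519  20:9125  21:1462  22:18238  23:15346
  24:17439  25:4924  26:12690  27:3351  28:1814  29:12331  30:210  31:17251
  32:10523  33:1221  34:16783  35:6156  36:1792  37:9034  38:1156  39:2598
  40:8951  41:5604  42:6167  43:13217  44:8561  45:18259  46:3384  47:16536
  48:10912  49:12413  50:56  51:13725  52:17145  53:15968  54:5779  55:17284
  56:5692  57:19355  58:9433  59:8514  60:4994  61:5405  62:341  63:2221
  64:4890  65:2262  66:4813  67:499  68:8124  69:17649  70:2622  71:3660
  72:4572  73:18597  74:18487  75:2002  76:6732  77:11679  78:3819  79:6181
  80:11760  81:7959  82:2698  83:9717  84:1304  85:12335  86:2587  87:17079
  88:6077  89:8617  90:12431  91:976  92:12951  93:16691  94:10144  95:5748
  96:13527  97:7025  98:4929  99:10773  100:3136  101:6033  102:2023  103:14323
  104:10776  105:9807  106:5904  107:8465  108:317  109:7512  110:5922  111:9385
  112:19096  113:7058  114:98  115:9354  116:15339  117:8391  118:5225  119:10694
  120:9961  121:9430  122:1843  123:5123  124:18516  125:14347  126:5485  127:8775
  128:18334  129:13735  130:13311  131:15538  132:14217  133:16221  134:14365  135:6405
  136:8001  137:17880  138:7911  139:13280
Giant step factor: 15259^(-140) ≡ 12320 (mod 19553).
Scan 13751·12320^i mod 19553 for i = 0, 1, …:
  i=0: 13751   i=1: 5128   i=2: 1217   i=3: 15842
  i=4: 14947   i=5: 16439   i=6: 18059   i=7: 12846
  i=8: 738   i=9: 15     …   i=119: 2724
  i=120: 6732
Match at i=120, j=76: x = 120·140 + 76 = 16876.

16876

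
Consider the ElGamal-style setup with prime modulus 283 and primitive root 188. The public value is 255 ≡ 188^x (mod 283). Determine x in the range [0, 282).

Baby-step giant-step with m = ceil(sqrt(282)) = 17.
Baby table (188^j mod 283 for j=0..16):
  0:1  1:188  2:252  3:115  4:112  5:114  6:207  7:145
  8:92  9:33  10:261  11:109  12:116  13:17  14:83  15:39
  16:257
Giant step factor: 188^(-17) ≡ 147 (mod 283).
Scan 255·147^i mod 283 for i = 0, 1, …:
  i=0: 255   i=1: 129   i=2: 2   i=3: 11
  i=4: 202   i=5: 262   i=6: 26   i=7: 143
  i=8: 79   i=9: 10     …   i=14: 149
  i=15: 112
Match at i=15, j=4: x = 15·17 + 4 = 259.

259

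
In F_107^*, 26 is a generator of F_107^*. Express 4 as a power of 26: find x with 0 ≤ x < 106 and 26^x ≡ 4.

Baby-step giant-step with m = ceil(sqrt(106)) = 11.
Baby table (26^j mod 107 for j=0..10):
  0:1  1:26  2:34  3:28  4:86  5:96  6:35  7:54
  8:13  9:17  10:14
Giant step factor: 26^(-11) ≡ 5 (mod 107).
Scan 4·5^i mod 107 for i = 0, 1, …:
  i=0: 4   i=1: 20   i=2: 100   i=3: 72
  i=4: 39   i=5: 88   i=6: 12   i=7: 60
  i=8: 86
Match at i=8, j=4: x = 8·11 + 4 = 92.

92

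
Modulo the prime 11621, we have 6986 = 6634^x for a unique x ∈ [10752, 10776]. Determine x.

10775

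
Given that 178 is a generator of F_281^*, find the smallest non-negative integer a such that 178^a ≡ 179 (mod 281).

Baby-step giant-step with m = ceil(sqrt(280)) = 17.
Baby table (178^j mod 281 for j=0..16):
  0:1  1:178  2:212  3:82  4:265  5:243  6:261  7:93
  8:256  9:46  10:39  11:198  12:119  13:107  14:219  15:204
  16:63
Giant step factor: 178^(-17) ≡ 54 (mod 281).
Scan 179·54^i mod 281 for i = 0, 1, …:
  i=0: 179   i=1: 112   i=2: 147   i=3: 70
  i=4: 127   i=5: 114   i=6: 255   i=7: 1
Match at i=7, j=0: a = 7·17 + 0 = 119.

119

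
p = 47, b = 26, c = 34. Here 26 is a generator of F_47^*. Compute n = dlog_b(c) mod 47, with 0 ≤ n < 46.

44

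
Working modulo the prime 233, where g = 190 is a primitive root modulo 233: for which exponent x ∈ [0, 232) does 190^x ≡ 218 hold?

2

Baby-step giant-step with m = ceil(sqrt(232)) = 16.
Baby table (190^j mod 233 for j=0..15):
  0:1  1:190  2:218  3:179  4:225  5:111  6:120  7:199
  8:64  9:44  10:205  11:39  12:187  13:114  14:224  15:154
Giant step factor: 190^(-16) ≡ 126 (mod 233).
Scan 218·126^i mod 233 for i = 0, 1, …:
  i=0: 218
Match at i=0, j=2: x = 0·16 + 2 = 2.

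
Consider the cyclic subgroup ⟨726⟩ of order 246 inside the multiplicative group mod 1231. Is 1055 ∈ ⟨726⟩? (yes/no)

no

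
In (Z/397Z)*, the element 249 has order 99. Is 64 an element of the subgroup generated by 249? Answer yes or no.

no

64 ∈ ⟨249⟩ iff 64^99 ≡ 1 (mod 397), since |⟨249⟩| = 99.
64^99 mod 397 = 396.
Since 396 ≠ 1, 64 does not lie in the subgroup.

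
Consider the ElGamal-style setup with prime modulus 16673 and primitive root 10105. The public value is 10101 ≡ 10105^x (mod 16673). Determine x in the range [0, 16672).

16176

Baby-step giant-step with m = ceil(sqrt(16672)) = 130.
Baby table (10105^j mod 16673 for j=0..129):
  0:1  1:10105  2:5573  3:10444  4:13203  5:15642  6:2370  7:6422
  8:2994  9:9548  10:12562  11:7461  12:14772  13:14364  14:9755  15:3499
  16:10635  17:9190  18:13013  19:13087  20:10572  21:6149  22:12047  23:5362
  24:12433  25:4410  26:12794  27:928  28:7214  29:3114  30:5019  31:14402
  32:10266  33:15197  34:7355  35:10714  36:7181  37:3109  38:4513  39:3210
  40:8065  41:15874  42:12510  43:15537  44:8417  45:4812  46:6792  47:7092
  48:4106  49:8706  50:7382  51:108  52:7595  53:1656  54:10861  55:8719
  56:5363  57:5865  58:9983  59:6565  60:14131  61:6183  62:5484  63:11441
  64:723  65:3141  66:11086  67:14816  68:8813  69:4872  70:12864  71:8012
  72:13845  73:582  74:12214  75:8924  76:9436  77:14566  78:186  79:12154
  80:2852  81:8516  82:4827  83:8310  84:7322  85:10709  86:6675  87:8590
  88:2312  89:3887  90:13220  91:4024  92:13746  93:567  94:10696  95:8694
  96:2833  97:16597  98:15651  99:9950  100:6560  101:13625  102:11664  103:3283
  104:12118  105:5878  106:7964  107:12322  108:16519  109:11092  110:8754  111:8905
  112:844  113:8717  114:1826  115:11392  116:5768  117:13505  118:16193  119:1443
  120:9313  121:5453  122:14973  123:11363  124:12837  125:1945  126:13431  127:2035
  128:5866  129:3415
Giant step factor: 10105^(-130) ≡ 14309 (mod 16673).
Scan 10101·14309^i mod 16673 for i = 0, 1, …:
  i=0: 10101   i=1: 13645   i=2: 5475   i=3: 12021
  i=4: 9821   i=5: 8645   i=6: 4318   i=7: 12797
  i=8: 9387   i=9: 895     …   i=123: 4702
  i=124: 5363
Match at i=124, j=56: x = 124·130 + 56 = 16176.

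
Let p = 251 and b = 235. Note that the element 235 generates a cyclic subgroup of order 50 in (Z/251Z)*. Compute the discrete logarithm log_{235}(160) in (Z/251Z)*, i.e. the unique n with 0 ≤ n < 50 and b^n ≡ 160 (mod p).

47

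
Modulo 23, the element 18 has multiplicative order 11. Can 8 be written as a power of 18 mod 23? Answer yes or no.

8 ∈ ⟨18⟩ iff 8^11 ≡ 1 (mod 23), since |⟨18⟩| = 11.
8^11 mod 23 = 1.
Since 1 = 1, 8 lies in the subgroup.

yes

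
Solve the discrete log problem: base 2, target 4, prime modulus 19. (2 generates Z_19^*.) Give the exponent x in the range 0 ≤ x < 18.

2

Successive powers of 2 modulo 19:
  2^0=1  2^1=2  2^2=4
So 2^2 ≡ 4 (mod 19), giving x = 2.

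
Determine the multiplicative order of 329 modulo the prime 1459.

The order of 329 must divide p − 1 = 1458 = 2 · 3^6.
Divisors: 1, 2, 3, 6, 9, 18, 27, 54, 81, 162, 243, 486, 729, 1458.
Check each in increasing order: 329^1 ≡ 329;  329^2 ≡ 275;  329^3 ≡ 17;  329^6 ≡ 289;  329^9 ≡ 536;  329^18 ≡ 1332;  329^27 ≡ 501;  329^54 ≡ 53;  329^81 ≡ 291;  329^162 ≡ 59;  329^243 ≡ 1120;  329^486 ≡ 1119;  329^729 ≡ 1458;  329^1458 ≡ 1.
Smallest exponent giving 1 is 1458.

1458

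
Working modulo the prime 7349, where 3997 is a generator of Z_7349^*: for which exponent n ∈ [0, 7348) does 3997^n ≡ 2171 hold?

7088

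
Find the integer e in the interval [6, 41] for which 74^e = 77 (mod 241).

22

Compute 74^6 mod 241 = 5, then multiply by 74 repeatedly:
  74^6=5  74^7=129  74^8=147  74^9=33  74^10=32
  74^11=199  74^12=25  74^13=163  74^14=12  74^15=165
  74^16=160  74^17=31  74^18=125  74^19=92  74^20=60
  74^21=102  74^22=77
Found 77 at exponent 22.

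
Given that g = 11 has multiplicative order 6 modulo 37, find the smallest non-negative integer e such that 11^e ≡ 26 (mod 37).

Successive powers of 11 modulo 37:
  11^0=1  11^1=11  11^2=10  11^3=36  11^4=26
So 11^4 ≡ 26 (mod 37), giving e = 4.

4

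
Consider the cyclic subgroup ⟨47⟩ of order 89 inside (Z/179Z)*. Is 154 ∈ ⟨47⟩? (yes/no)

no

154 ∈ ⟨47⟩ iff 154^89 ≡ 1 (mod 179), since |⟨47⟩| = 89.
154^89 mod 179 = 178.
Since 178 ≠ 1, 154 does not lie in the subgroup.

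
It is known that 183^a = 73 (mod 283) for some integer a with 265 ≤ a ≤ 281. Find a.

278

Compute 183^265 mod 283 = 226, then multiply by 183 repeatedly:
  183^265=226  183^266=40  183^267=245  183^268=121  183^269=69
  183^270=175  183^271=46  183^272=211  183^273=125  183^274=235
  183^275=272  183^276=251  183^277=87  183^278=73
Found 73 at exponent 278.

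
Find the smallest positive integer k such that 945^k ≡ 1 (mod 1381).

The order of 945 must divide p − 1 = 1380 = 2^2 · 3 · 5 · 23.
Divisors: 1, 2, 3, 4, 5, 6, 10, 12, 15, 20, 23, 30, 46, 60, 69, 92, 115, 138, 230, 276, 345, 460, 690, 1380.
Check each in increasing order: 945^1 ≡ 945;  945^2 ≡ 899;  945^3 ≡ 240;  945^4 ≡ 316;  945^5 ≡ 324;  945^6 ≡ 979;  945^10 ≡ 20;  945^12 ≡ 27;  945^15 ≡ 956;  945^20 ≡ 400;  945^23 ≡ 711;  945^30 ≡ 1095;  945^46 ≡ 75;  945^60 ≡ 317;  945^69 ≡ 847;  945^92 ≡ 101;  945^115 ≡ 1380;  945^138 ≡ 670;  945^230 ≡ 1.
Smallest exponent giving 1 is 230.

230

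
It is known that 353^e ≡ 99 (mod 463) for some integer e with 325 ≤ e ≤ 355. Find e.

333

Compute 353^325 mod 463 = 166, then multiply by 353 repeatedly:
  353^325=166  353^326=260  353^327=106  353^328=378  353^329=90
  353^330=286  353^331=24  353^332=138  353^333=99
Found 99 at exponent 333.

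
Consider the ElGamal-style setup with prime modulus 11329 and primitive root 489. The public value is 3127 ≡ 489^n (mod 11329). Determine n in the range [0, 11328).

10352

Baby-step giant-step with m = ceil(sqrt(11328)) = 107.
Baby table (489^j mod 11329 for j=0..106):
  0:1  1:489  2:1212  3:3560  4:7503  5:9700  6:7778  7:8227
  8:1208  9:1604  10:2655  11:6789  12:424  13:3414  14:4083  15:2683
  16:9152  17:373  18:1133  19:10245  20:2387  21:356  22:4149  23:970
  24:9841  25:8753  26:9184  27:4692  28:5930  29:10875  30:4574  31:4873
  32:3807  33:3667  34:3181  35:3436  36:3512  37:6689  38:8169  39:6833
  40:10611  41:97  42:2117  43:4274  44:5450  45:2735  46:593  47:6752
  48:4989  49:3886  50:8311  51:8297  52:1451  53:7141  54:2617  55:10865
  56:11013  57:4082  58:2194  59:7940  60:8142  61:4959  62:545  63:5938
  64:3458  65:2941  66:10695  67:7186  68:1964  69:8760  70:1278  71:1847
  72:8192  73:6751  74:4500  75:2674  76:4751  77:794  78:3080  79:10692
  80:5719  81:9657  82:9409  83:1427  84:6734  85:7516  86:4728  87:876
  88:9191  89:8115  90:3085  91:1808  92:450  93:4799  94:1608  95:4611
  96:308  97:3335  98:10768  99:8896  100:11137  101:8073  102:5205  103:7549
  104:9536  105:6885  106:2052
Giant step factor: 489^(-107) ≡ 6373 (mod 11329).
Scan 3127·6373^i mod 11329 for i = 0, 1, …:
  i=0: 3127   i=1: 660   i=2: 3121   i=3: 7738
  i=4: 10466   i=5: 5995   i=6: 4747   i=7: 4201
  i=8: 2546   i=9: 2530     …   i=95: 1743
  i=96: 5719
Match at i=96, j=80: n = 96·107 + 80 = 10352.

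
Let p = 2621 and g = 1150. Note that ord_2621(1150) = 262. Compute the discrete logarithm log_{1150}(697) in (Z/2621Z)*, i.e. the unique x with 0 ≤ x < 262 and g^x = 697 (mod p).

127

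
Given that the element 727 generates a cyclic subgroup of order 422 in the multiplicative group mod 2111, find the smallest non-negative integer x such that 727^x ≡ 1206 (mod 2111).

406

Baby-step giant-step with m = ceil(sqrt(422)) = 21.
Baby table (727^j mod 2111 for j=0..20):
  0:1  1:727  2:779  3:585  4:984  5:1850  6:243  7:1448
  8:1418  9:718  10:569  11:2018  12:2052  13:1438  14:481  15:1372
  16:1052  17:622  18:440  19:1119  20:778
Giant step factor: 727^(-21) ≡ 1888 (mod 2111).
Scan 1206·1888^i mod 2111 for i = 0, 1, …:
  i=0: 1206   i=1: 1270   i=2: 1775   i=3: 1043
  i=4: 1732   i=5: 77   i=6: 1828   i=7: 1890
  i=8: 730   i=9: 1868     …   i=18: 1262
  i=19: 1448
Match at i=19, j=7: x = 19·21 + 7 = 406.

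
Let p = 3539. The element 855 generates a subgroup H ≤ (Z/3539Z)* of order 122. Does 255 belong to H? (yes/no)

255 ∈ ⟨855⟩ iff 255^122 ≡ 1 (mod 3539), since |⟨855⟩| = 122.
255^122 mod 3539 = 87.
Since 87 ≠ 1, 255 does not lie in the subgroup.

no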